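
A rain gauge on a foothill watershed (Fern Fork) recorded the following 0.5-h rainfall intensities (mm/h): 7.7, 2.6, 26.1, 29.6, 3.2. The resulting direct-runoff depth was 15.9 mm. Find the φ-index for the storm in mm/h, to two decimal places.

Only the 2 blocks with intensity above φ contribute runoff: 26.1, 29.6 mm/h.
Σ(I−φ)·Δt = d  ⇒  (26.1+29.6 − 2φ)·0.5 = 15.9
φ = (55.70 − 15.9/0.5) / 2 = 11.95 mm/h.

φ ≈ 11.95 mm/h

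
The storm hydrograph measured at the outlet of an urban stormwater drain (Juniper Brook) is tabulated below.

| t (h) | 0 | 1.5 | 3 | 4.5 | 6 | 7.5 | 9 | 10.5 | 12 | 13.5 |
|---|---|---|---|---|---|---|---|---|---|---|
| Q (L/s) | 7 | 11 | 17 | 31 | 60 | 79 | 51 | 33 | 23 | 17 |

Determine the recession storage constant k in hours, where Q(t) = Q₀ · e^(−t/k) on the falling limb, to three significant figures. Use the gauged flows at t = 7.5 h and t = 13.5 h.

k ≈ 3.91 h

On the falling limb, Q drops from 79 to 17 L/s between t = 7.5 h and t = 13.5 h (Δt = 6 h).
k = −Δt / ln(Q₂/Q₁) = −6 / ln(17/79) = 3.91 h.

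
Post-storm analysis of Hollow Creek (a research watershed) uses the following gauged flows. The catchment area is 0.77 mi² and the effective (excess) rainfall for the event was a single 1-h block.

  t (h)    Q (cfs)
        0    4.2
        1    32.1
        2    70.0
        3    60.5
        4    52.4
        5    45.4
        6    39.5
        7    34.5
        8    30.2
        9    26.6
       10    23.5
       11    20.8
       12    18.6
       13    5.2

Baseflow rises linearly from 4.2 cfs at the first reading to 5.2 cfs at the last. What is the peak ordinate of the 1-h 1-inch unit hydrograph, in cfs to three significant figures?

Direct runoff: 0.00, 27.82, 65.65, 56.07, 47.89, 40.82, 34.84, 29.76, 25.38, 21.71, 18.53, 15.75, 13.48, 0.00 cfs; ΣQ_DR = 397.7 cfs, peak = 65.65 cfs.
Runoff depth d = ΣQ_DR·Δt / A = 397.7 × 3600 / (0.77 mi²) = 0.8004 in.
The 1-inch UH is the DRH scaled by (1 in)/d, so U_p = 65.65 × 1/0.8004 = 82.0 cfs.

U_p ≈ 82.0 cfs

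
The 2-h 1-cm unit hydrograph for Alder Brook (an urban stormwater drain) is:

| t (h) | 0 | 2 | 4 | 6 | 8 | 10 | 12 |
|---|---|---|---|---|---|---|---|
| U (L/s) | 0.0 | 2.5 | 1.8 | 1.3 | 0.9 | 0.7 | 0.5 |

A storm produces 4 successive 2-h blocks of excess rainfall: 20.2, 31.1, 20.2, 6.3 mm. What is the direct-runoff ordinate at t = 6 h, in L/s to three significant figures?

Q ≈ 13.3 L/s

By discrete convolution, Q_j = Σ (P_i / 10 mm) · U_{j−i}.
At t = 6 h (j=3): Q = (20.2/10)·1.3 + (31.1/10)·1.8 + (20.2/10)·2.5 + (6.3/10)·0.0 = 13.3 L/s.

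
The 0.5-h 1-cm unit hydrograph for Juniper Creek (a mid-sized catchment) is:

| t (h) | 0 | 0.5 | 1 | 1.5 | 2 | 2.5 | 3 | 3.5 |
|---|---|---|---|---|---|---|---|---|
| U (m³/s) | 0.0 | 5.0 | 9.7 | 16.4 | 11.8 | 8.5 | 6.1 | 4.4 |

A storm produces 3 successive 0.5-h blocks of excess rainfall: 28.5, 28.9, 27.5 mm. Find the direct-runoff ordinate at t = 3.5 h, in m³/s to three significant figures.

Q ≈ 53.5 m³/s

By discrete convolution, Q_j = Σ (P_i / 10 mm) · U_{j−i}.
At t = 3.5 h (j=7): Q = (28.5/10)·4.4 + (28.9/10)·6.1 + (27.5/10)·8.5 = 53.5 m³/s.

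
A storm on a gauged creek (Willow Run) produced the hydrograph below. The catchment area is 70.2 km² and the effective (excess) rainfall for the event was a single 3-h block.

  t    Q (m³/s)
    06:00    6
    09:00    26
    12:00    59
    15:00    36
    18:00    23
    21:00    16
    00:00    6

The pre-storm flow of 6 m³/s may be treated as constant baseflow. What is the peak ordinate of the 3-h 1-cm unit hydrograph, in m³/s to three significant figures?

U_p ≈ 26.5 m³/s

Direct runoff: 0.0, 20.0, 53.0, 30.0, 17.0, 10.0, 0.0 m³/s; ΣQ_DR = 130.0 m³/s, peak = 53.0 m³/s.
Runoff depth d = ΣQ_DR·Δt / A = 130.0 × 10800 / (70.2 km²) = 20.00 mm.
The 1-cm UH is the DRH scaled by (10 mm)/d, so U_p = 53.0 × 10/20.00 = 26.5 m³/s.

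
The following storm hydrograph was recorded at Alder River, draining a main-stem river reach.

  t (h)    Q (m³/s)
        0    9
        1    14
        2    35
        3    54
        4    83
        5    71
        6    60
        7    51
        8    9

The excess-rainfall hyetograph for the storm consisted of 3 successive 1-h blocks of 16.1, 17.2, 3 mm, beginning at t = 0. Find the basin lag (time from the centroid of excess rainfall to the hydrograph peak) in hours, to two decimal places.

Centroid of excess rainfall: t_c = Σ P_i·t̄_i / ΣP_i = 1.1391 h (block centres at 0.5, 1.5, 2.5 h).
Hydrograph peak occurs at t = 4 h, so basin lag t_L = 4 − 1.1391 = 2.86 h.

t_L ≈ 2.86 h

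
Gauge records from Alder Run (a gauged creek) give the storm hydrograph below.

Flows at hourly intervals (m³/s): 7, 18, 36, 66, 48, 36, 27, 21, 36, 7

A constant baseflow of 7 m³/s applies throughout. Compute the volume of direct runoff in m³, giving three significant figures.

V ≈ 8.35 × 10^5 m³

Direct-runoff ordinates (Q − Q_b): 0.0, 11.0, 29.0, 59.0, 41.0, 29.0, 20.0, 14.0, 29.0, 0.0 m³/s.
ΣQ_DR = 232.0 m³/s.
With Δt = 1 h = 3600 s, V = ΣQ_DR · Δt = 232.0 × 3600 = 8.35 × 10^5 m³.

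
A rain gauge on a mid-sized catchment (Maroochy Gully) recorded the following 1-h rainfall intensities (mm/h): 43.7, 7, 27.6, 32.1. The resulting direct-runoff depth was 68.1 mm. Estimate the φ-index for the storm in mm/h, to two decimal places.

φ ≈ 11.77 mm/h

Only the 3 blocks with intensity above φ contribute runoff: 43.7, 27.6, 32.1 mm/h.
Σ(I−φ)·Δt = d  ⇒  (43.7+27.6+32.1 − 3φ)·1 = 68.1
φ = (103.4 − 68.1/1) / 3 = 11.77 mm/h.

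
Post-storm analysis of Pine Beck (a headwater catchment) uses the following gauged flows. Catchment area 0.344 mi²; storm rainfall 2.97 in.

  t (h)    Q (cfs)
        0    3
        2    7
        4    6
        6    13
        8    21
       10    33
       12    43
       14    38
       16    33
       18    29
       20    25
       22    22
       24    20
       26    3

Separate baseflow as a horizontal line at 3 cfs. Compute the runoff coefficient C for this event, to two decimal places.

ΣQ_DR = 254.0 cfs; V = ΣQ_DR·Δt = 1.829 × 10^6 ft³.
Runoff depth d = V / A = 2.288 in.
C = d / P = 2.288 / 2.97 = 0.77.

C ≈ 0.77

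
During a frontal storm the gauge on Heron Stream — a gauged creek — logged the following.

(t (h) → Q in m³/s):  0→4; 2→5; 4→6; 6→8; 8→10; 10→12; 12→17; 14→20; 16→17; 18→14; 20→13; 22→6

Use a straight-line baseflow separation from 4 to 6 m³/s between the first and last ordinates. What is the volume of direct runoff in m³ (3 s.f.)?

Direct-runoff ordinates (Q − Q_b): 0.00, 0.82, 1.64, 3.45, 5.27, 7.09, 11.91, 14.73, 11.55, 8.36, 7.18, 0.00 m³/s.
ΣQ_DR = 72.00 m³/s.
With Δt = 2 h = 7200 s, V = ΣQ_DR · Δt = 72.00 × 7200 = 5.18 × 10^5 m³.

V ≈ 5.18 × 10^5 m³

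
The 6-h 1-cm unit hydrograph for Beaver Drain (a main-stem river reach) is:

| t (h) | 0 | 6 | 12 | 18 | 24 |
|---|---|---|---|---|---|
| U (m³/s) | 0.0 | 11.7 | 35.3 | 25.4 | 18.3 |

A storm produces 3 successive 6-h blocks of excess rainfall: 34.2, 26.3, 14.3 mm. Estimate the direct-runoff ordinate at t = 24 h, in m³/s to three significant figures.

By discrete convolution, Q_j = Σ (P_i / 10 mm) · U_{j−i}.
At t = 24 h (j=4): Q = (34.2/10)·18.3 + (26.3/10)·25.4 + (14.3/10)·35.3 = 180 m³/s.

Q ≈ 180 m³/s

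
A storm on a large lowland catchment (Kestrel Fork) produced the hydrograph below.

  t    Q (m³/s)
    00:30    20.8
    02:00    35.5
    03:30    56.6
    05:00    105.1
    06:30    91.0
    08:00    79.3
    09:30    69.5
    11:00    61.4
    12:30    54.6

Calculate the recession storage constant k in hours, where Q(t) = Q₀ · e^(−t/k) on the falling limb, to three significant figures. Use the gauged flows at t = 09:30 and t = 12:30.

k ≈ 12.4 h

On the falling limb, Q drops from 69.5 to 54.6 m³/s between t = 09:30 and t = 12:30 (Δt = 3 h).
k = −Δt / ln(Q₂/Q₁) = −3 / ln(54.6/69.5) = 12.4 h.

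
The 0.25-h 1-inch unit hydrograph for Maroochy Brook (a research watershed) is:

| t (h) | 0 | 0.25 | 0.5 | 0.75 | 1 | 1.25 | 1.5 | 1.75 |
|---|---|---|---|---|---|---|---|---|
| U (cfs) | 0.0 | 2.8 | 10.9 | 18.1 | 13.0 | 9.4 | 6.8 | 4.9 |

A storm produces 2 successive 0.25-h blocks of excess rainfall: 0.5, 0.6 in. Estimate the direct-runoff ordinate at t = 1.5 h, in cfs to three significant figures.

By discrete convolution, Q_j = Σ (P_i / 1 in) · U_{j−i}.
At t = 1.5 h (j=6): Q = (0.5/1)·6.8 + (0.6/1)·9.4 = 9.04 cfs.

Q ≈ 9.04 cfs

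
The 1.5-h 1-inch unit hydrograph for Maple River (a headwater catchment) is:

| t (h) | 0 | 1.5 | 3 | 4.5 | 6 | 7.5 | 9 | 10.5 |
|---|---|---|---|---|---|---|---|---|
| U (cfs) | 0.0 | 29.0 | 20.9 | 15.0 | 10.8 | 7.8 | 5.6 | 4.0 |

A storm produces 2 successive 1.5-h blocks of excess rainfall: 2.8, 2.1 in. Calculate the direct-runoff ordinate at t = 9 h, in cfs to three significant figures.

By discrete convolution, Q_j = Σ (P_i / 1 in) · U_{j−i}.
At t = 9 h (j=6): Q = (2.8/1)·5.6 + (2.1/1)·7.8 = 32.1 cfs.

Q ≈ 32.1 cfs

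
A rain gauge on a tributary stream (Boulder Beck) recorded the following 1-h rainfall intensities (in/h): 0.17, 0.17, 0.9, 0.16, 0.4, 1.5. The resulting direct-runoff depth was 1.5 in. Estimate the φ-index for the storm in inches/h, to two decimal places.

Only the 2 blocks with intensity above φ contribute runoff: 0.9, 1.5 in/h.
Σ(I−φ)·Δt = d  ⇒  (0.9+1.5 − 2φ)·1 = 1.5
φ = (2.400 − 1.5/1) / 2 = 0.45 in/h.

φ ≈ 0.45 in/h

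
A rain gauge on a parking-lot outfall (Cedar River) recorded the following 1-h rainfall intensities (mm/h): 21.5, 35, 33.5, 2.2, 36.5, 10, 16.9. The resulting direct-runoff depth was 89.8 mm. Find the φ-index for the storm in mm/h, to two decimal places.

Only the 5 blocks with intensity above φ contribute runoff: 21.5, 35, 33.5, 36.5, 16.9 mm/h.
Σ(I−φ)·Δt = d  ⇒  (21.5+35+33.5+36.5+16.9 − 5φ)·1 = 89.8
φ = (143.4 − 89.8/1) / 5 = 10.72 mm/h.

φ ≈ 10.72 mm/h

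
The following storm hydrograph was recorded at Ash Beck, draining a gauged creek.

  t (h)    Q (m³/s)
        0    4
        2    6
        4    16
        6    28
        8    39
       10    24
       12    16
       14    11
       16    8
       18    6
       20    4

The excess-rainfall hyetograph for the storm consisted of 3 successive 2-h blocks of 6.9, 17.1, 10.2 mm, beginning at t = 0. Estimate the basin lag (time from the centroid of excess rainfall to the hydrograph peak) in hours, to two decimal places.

t_L ≈ 4.81 h

Centroid of excess rainfall: t_c = Σ P_i·t̄_i / ΣP_i = 3.1930 h (block centres at 1, 3, 5 h).
Hydrograph peak occurs at t = 8 h, so basin lag t_L = 8 − 3.1930 = 4.81 h.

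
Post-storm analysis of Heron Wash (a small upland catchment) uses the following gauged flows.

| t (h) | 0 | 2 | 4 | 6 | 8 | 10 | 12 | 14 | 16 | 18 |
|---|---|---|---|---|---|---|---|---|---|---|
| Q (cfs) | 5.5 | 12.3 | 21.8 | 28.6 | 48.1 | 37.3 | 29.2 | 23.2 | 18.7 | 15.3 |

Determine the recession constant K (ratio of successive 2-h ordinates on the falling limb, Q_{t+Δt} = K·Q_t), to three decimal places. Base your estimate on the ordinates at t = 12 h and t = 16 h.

K ≈ 0.800

Using the recession-limb readings at t = 12 h and t = 16 h: Q falls from 29.2 to 18.7 cfs over 2 intervals.
K = (Q₂/Q₁)^(1/2) = (18.7/29.2)^(1/2) = 0.800.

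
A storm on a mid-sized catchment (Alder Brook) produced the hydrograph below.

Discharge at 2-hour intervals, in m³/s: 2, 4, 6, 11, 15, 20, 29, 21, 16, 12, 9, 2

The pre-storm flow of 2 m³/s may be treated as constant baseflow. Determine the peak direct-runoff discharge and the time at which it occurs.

Subtracting baseflow gives direct-runoff ordinates: 0.0, 2.0, 4.0, 9.0, 13.0, 18.0, 27.0, 19.0, 14.0, 10.0, 7.0, 0.0 m³/s.
The maximum is 27.0 m³/s, occurring at the reading for t = 12 h.

Q_p = 27.0 m³/s at t = 12 h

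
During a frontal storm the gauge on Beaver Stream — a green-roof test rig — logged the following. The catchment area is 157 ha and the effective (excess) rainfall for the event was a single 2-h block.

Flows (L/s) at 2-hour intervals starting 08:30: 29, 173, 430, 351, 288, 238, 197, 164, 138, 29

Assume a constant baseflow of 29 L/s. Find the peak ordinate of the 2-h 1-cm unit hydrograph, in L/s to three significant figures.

Direct runoff: 0.0, 144.0, 401.0, 322.0, 259.0, 209.0, 168.0, 135.0, 109.0, 0.0 L/s; ΣQ_DR = 1747 L/s, peak = 401.0 L/s.
Runoff depth d = ΣQ_DR·Δt / A = 1747 × 7200 / (157 ha) = 8.012 mm.
The 1-cm UH is the DRH scaled by (10 mm)/d, so U_p = 401.0 × 10/8.012 = 501 L/s.

U_p ≈ 501 L/s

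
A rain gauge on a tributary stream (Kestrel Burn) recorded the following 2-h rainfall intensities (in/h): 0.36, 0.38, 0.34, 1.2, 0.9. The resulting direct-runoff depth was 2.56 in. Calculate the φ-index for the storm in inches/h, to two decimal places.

Only the 2 blocks with intensity above φ contribute runoff: 1.2, 0.9 in/h.
Σ(I−φ)·Δt = d  ⇒  (1.2+0.9 − 2φ)·2 = 2.56
φ = (2.100 − 2.56/2) / 2 = 0.41 in/h.

φ ≈ 0.41 in/h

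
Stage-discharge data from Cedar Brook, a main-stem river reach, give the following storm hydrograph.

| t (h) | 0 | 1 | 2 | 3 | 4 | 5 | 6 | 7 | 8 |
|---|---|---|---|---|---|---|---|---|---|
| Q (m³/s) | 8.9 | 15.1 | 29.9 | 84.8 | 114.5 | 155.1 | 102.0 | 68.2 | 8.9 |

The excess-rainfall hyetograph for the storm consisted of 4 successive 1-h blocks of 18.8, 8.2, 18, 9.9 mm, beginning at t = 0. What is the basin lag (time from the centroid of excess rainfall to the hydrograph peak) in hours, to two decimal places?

t_L ≈ 3.15 h

Centroid of excess rainfall: t_c = Σ P_i·t̄_i / ΣP_i = 1.8461 h (block centres at 0.5, 1.5, 2.5, 3.5 h).
Hydrograph peak occurs at t = 5 h, so basin lag t_L = 5 − 1.8461 = 3.15 h.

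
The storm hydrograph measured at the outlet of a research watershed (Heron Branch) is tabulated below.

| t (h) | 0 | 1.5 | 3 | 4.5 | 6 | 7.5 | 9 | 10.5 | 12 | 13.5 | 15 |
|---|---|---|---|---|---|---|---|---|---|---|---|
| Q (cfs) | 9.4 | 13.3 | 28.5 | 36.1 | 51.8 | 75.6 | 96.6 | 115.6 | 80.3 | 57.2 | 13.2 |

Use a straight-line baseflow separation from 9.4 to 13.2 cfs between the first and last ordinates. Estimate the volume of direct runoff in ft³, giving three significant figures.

V ≈ 2.45 × 10^6 ft³

Direct-runoff ordinates (Q − Q_b): 0.00, 3.52, 18.34, 25.56, 40.88, 64.30, 84.92, 103.54, 67.86, 44.38, 0.00 cfs.
ΣQ_DR = 453.3 cfs.
With Δt = 1.5 h = 5400 s, V = ΣQ_DR · Δt = 453.3 × 5400 = 2.45 × 10^6 ft³.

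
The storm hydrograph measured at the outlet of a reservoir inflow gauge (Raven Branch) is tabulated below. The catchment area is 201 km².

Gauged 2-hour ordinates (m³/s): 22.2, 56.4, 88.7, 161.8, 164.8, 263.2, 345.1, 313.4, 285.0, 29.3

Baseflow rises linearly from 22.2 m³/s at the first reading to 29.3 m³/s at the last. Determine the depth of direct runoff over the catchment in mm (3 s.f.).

Direct runoff: 0.00, 33.41, 64.92, 137.23, 139.44, 237.06, 318.17, 285.68, 256.49, 0.00 m³/s; ΣQ_DR = 1472 m³/s.
V = ΣQ_DR · Δt = 1472 × 7200 s = 1.060 × 10^7 m³.
Over A = 201 km², depth = V / A = 52.7 mm.

d ≈ 52.7 mm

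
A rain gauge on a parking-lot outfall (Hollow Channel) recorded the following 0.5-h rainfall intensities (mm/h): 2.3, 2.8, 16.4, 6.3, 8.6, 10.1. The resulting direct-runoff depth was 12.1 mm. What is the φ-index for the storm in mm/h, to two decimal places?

Only the 4 blocks with intensity above φ contribute runoff: 16.4, 6.3, 8.6, 10.1 mm/h.
Σ(I−φ)·Δt = d  ⇒  (16.4+6.3+8.6+10.1 − 4φ)·0.5 = 12.1
φ = (41.40 − 12.1/0.5) / 4 = 4.30 mm/h.

φ ≈ 4.30 mm/h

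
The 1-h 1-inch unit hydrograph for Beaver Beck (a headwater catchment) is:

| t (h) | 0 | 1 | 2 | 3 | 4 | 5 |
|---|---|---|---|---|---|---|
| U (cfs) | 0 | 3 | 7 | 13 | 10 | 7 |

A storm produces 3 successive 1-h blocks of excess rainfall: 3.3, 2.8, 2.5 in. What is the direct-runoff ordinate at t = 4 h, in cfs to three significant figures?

Q ≈ 86.9 cfs

By discrete convolution, Q_j = Σ (P_i / 1 in) · U_{j−i}.
At t = 4 h (j=4): Q = (3.3/1)·10 + (2.8/1)·13 + (2.5/1)·7 = 86.9 cfs.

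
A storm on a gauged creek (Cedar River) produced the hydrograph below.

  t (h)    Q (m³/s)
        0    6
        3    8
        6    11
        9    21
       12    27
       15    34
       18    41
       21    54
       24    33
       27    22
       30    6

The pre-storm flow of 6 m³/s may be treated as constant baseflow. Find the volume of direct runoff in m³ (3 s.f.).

V ≈ 2.13 × 10^6 m³

Direct-runoff ordinates (Q − Q_b): 0.0, 2.0, 5.0, 15.0, 21.0, 28.0, 35.0, 48.0, 27.0, 16.0, 0.0 m³/s.
ΣQ_DR = 197.0 m³/s.
With Δt = 3 h = 10800 s, V = ΣQ_DR · Δt = 197.0 × 10800 = 2.13 × 10^6 m³.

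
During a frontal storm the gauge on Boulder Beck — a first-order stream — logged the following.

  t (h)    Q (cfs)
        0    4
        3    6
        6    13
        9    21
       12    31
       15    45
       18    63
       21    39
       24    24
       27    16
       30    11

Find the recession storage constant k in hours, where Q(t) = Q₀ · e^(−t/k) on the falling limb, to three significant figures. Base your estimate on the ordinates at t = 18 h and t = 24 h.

k ≈ 6.22 h

On the falling limb, Q drops from 63 to 24 cfs between t = 18 h and t = 24 h (Δt = 6 h).
k = −Δt / ln(Q₂/Q₁) = −6 / ln(24/63) = 6.22 h.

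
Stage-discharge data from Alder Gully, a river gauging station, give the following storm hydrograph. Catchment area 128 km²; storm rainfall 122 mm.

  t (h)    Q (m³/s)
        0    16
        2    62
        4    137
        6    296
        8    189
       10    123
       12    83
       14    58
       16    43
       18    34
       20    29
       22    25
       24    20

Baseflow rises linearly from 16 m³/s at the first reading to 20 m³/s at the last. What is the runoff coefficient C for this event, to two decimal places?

ΣQ_DR = 881.0 m³/s; V = ΣQ_DR·Δt = 6.343 × 10^6 m³.
Runoff depth d = V / A = 49.56 mm.
C = d / P = 49.56 / 122 = 0.41.

C ≈ 0.41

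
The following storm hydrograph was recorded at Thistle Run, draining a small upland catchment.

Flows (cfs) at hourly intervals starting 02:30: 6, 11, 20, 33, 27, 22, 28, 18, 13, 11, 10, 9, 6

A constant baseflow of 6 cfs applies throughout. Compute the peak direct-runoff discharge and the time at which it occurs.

Subtracting baseflow gives direct-runoff ordinates: 0.0, 5.0, 14.0, 27.0, 21.0, 16.0, 22.0, 12.0, 7.0, 5.0, 4.0, 3.0, 0.0 cfs.
The maximum is 27.0 cfs, occurring at the reading for t = 05:30.

Q_p = 27.0 cfs at t = 05:30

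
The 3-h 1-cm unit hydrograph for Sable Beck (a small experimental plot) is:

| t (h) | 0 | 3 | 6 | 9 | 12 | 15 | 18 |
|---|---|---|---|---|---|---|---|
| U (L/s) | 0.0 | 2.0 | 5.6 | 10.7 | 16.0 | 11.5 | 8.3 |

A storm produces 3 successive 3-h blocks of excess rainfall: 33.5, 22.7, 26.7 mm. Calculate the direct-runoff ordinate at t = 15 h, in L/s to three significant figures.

Q ≈ 103 L/s

By discrete convolution, Q_j = Σ (P_i / 10 mm) · U_{j−i}.
At t = 15 h (j=5): Q = (33.5/10)·11.5 + (22.7/10)·16.0 + (26.7/10)·10.7 = 103 L/s.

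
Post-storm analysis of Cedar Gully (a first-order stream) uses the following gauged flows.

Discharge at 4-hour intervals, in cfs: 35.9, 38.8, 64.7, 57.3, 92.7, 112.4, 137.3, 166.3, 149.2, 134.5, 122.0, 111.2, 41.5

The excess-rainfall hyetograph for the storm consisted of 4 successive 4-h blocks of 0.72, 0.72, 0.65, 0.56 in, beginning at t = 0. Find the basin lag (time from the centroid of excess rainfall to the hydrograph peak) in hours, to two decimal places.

Centroid of excess rainfall: t_c = Σ P_i·t̄_i / ΣP_i = 7.5849 h (block centres at 2, 6, 10, 14 h).
Hydrograph peak occurs at t = 28 h, so basin lag t_L = 28 − 7.5849 = 20.42 h.

t_L ≈ 20.42 h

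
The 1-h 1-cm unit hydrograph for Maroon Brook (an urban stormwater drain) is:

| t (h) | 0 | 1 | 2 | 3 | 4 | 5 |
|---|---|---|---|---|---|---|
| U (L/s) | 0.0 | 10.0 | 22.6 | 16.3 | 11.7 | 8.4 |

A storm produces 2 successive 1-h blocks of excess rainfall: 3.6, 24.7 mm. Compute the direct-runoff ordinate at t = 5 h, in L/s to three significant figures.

By discrete convolution, Q_j = Σ (P_i / 10 mm) · U_{j−i}.
At t = 5 h (j=5): Q = (3.6/10)·8.4 + (24.7/10)·11.7 = 31.9 L/s.

Q ≈ 31.9 L/s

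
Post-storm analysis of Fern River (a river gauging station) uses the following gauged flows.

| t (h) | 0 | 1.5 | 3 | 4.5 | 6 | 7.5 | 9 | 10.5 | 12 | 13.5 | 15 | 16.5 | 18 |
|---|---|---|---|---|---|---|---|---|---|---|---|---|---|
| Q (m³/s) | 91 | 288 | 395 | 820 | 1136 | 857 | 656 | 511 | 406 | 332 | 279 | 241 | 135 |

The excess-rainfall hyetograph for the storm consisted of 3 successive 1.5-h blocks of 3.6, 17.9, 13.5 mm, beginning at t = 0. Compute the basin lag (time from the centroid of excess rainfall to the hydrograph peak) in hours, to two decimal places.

t_L ≈ 3.33 h

Centroid of excess rainfall: t_c = Σ P_i·t̄_i / ΣP_i = 2.6743 h (block centres at 0.75, 2.25, 3.75 h).
Hydrograph peak occurs at t = 6 h, so basin lag t_L = 6 − 2.6743 = 3.33 h.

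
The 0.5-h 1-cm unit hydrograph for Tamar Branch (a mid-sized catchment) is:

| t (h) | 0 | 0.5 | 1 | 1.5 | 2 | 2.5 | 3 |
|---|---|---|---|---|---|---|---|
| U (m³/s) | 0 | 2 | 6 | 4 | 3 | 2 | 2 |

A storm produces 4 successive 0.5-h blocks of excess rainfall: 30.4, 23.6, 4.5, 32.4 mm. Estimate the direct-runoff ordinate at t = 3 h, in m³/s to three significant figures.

Q ≈ 25.1 m³/s

By discrete convolution, Q_j = Σ (P_i / 10 mm) · U_{j−i}.
At t = 3 h (j=6): Q = (30.4/10)·2 + (23.6/10)·2 + (4.5/10)·3 + (32.4/10)·4 = 25.1 m³/s.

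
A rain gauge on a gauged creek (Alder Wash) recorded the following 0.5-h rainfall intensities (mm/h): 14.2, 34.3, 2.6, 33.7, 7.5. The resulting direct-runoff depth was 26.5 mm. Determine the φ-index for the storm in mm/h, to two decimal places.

Only the 3 blocks with intensity above φ contribute runoff: 14.2, 34.3, 33.7 mm/h.
Σ(I−φ)·Δt = d  ⇒  (14.2+34.3+33.7 − 3φ)·0.5 = 26.5
φ = (82.20 − 26.5/0.5) / 3 = 9.73 mm/h.

φ ≈ 9.73 mm/h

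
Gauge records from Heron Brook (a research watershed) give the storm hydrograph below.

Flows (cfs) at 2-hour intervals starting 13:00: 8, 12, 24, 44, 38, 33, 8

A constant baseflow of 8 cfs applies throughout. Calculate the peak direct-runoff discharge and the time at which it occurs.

Subtracting baseflow gives direct-runoff ordinates: 0.0, 4.0, 16.0, 36.0, 30.0, 25.0, 0.0 cfs.
The maximum is 36.0 cfs, occurring at the reading for t = 19:00.

Q_p = 36.0 cfs at t = 19:00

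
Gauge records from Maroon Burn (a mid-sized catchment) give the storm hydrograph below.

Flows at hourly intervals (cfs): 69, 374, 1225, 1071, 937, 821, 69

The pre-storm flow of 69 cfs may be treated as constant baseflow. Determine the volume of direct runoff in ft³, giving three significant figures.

V ≈ 1.47 × 10^7 ft³

Direct-runoff ordinates (Q − Q_b): 0.0, 305.0, 1156.0, 1002.0, 868.0, 752.0, 0.0 cfs.
ΣQ_DR = 4083 cfs.
With Δt = 1 h = 3600 s, V = ΣQ_DR · Δt = 4083 × 3600 = 1.47 × 10^7 ft³.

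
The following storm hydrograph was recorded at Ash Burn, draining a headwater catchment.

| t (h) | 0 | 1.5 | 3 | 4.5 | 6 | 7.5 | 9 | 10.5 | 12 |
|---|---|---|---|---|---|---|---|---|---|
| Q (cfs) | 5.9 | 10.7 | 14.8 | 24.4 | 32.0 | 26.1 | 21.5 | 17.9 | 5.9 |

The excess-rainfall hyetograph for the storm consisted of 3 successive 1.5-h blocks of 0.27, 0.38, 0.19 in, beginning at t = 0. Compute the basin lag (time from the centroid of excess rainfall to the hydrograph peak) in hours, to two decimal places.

Centroid of excess rainfall: t_c = Σ P_i·t̄_i / ΣP_i = 2.1071 h (block centres at 0.75, 2.25, 3.75 h).
Hydrograph peak occurs at t = 6 h, so basin lag t_L = 6 − 2.1071 = 3.89 h.

t_L ≈ 3.89 h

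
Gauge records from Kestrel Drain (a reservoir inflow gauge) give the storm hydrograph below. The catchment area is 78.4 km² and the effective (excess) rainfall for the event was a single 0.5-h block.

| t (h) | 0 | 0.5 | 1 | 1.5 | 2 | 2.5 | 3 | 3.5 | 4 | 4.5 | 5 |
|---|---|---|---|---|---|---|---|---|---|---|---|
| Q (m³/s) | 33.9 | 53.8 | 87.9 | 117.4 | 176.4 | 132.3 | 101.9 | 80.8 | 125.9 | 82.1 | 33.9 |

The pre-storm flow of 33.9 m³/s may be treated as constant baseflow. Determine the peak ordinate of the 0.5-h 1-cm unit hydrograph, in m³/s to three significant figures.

Direct runoff: 0.0, 19.9, 54.0, 83.5, 142.5, 98.4, 68.0, 46.9, 92.0, 48.2, 0.0 m³/s; ΣQ_DR = 653.4 m³/s, peak = 142.5 m³/s.
Runoff depth d = ΣQ_DR·Δt / A = 653.4 × 1800 / (78.4 km²) = 15.00 mm.
The 1-cm UH is the DRH scaled by (10 mm)/d, so U_p = 142.5 × 10/15.00 = 95.0 m³/s.

U_p ≈ 95.0 m³/s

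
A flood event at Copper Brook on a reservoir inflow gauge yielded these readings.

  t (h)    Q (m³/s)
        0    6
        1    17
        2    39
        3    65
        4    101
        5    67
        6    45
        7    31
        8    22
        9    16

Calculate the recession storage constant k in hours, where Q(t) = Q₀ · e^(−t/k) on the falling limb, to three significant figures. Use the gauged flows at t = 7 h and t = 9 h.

k ≈ 3.02 h

On the falling limb, Q drops from 31 to 16 m³/s between t = 7 h and t = 9 h (Δt = 2 h).
k = −Δt / ln(Q₂/Q₁) = −2 / ln(16/31) = 3.02 h.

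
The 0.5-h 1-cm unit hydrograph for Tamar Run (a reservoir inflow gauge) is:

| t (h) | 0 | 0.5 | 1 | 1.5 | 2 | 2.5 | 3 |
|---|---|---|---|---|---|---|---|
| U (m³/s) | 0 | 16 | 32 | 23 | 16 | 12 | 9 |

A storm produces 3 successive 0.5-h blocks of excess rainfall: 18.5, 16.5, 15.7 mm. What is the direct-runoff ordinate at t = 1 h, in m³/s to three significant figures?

Q ≈ 85.6 m³/s

By discrete convolution, Q_j = Σ (P_i / 10 mm) · U_{j−i}.
At t = 1 h (j=2): Q = (18.5/10)·32 + (16.5/10)·16 + (15.7/10)·0 = 85.6 m³/s.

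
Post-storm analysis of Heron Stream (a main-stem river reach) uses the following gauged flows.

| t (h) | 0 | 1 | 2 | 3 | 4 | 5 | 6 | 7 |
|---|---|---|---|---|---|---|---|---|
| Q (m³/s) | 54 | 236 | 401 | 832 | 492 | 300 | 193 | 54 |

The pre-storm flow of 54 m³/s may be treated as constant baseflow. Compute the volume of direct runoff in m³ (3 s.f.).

Direct-runoff ordinates (Q − Q_b): 0.0, 182.0, 347.0, 778.0, 438.0, 246.0, 139.0, 0.0 m³/s.
ΣQ_DR = 2130 m³/s.
With Δt = 1 h = 3600 s, V = ΣQ_DR · Δt = 2130 × 3600 = 7.67 × 10^6 m³.

V ≈ 7.67 × 10^6 m³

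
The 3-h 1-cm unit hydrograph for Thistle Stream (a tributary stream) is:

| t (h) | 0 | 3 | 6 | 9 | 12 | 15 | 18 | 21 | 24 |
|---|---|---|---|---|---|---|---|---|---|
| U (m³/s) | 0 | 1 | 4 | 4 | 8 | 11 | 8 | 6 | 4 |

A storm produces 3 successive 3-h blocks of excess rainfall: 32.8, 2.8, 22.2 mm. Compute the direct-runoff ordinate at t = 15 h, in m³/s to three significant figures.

Q ≈ 47.2 m³/s

By discrete convolution, Q_j = Σ (P_i / 10 mm) · U_{j−i}.
At t = 15 h (j=5): Q = (32.8/10)·11 + (2.8/10)·8 + (22.2/10)·4 = 47.2 m³/s.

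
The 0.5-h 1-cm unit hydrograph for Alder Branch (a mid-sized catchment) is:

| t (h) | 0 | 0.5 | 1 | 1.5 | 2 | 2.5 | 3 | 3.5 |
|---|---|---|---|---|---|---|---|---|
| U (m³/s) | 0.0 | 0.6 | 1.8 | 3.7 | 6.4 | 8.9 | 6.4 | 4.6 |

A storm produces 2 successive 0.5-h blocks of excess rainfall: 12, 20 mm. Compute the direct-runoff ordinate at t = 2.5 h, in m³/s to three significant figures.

By discrete convolution, Q_j = Σ (P_i / 10 mm) · U_{j−i}.
At t = 2.5 h (j=5): Q = (12/10)·8.9 + (20/10)·6.4 = 23.5 m³/s.

Q ≈ 23.5 m³/s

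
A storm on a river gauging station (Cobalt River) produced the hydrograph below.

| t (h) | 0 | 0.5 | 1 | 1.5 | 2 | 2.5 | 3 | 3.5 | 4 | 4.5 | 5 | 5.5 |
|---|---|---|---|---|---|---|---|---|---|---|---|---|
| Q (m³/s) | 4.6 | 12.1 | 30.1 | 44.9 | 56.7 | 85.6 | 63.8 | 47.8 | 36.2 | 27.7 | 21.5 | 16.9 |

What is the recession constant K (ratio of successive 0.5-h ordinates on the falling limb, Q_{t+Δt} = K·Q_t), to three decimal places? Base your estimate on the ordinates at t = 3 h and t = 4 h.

K ≈ 0.753

Using the recession-limb readings at t = 3 h and t = 4 h: Q falls from 63.8 to 36.2 m³/s over 2 intervals.
K = (Q₂/Q₁)^(1/2) = (36.2/63.8)^(1/2) = 0.753.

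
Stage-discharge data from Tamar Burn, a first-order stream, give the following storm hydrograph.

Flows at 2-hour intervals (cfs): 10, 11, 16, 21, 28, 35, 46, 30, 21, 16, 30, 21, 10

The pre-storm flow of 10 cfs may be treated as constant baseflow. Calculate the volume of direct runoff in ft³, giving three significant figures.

Direct-runoff ordinates (Q − Q_b): 0.0, 1.0, 6.0, 11.0, 18.0, 25.0, 36.0, 20.0, 11.0, 6.0, 20.0, 11.0, 0.0 cfs.
ΣQ_DR = 165.0 cfs.
With Δt = 2 h = 7200 s, V = ΣQ_DR · Δt = 165.0 × 7200 = 1.19 × 10^6 ft³.

V ≈ 1.19 × 10^6 ft³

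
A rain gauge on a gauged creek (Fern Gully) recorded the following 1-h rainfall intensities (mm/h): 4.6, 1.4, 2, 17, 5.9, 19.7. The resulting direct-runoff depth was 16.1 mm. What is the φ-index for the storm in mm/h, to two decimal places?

φ ≈ 10.30 mm/h

Only the 2 blocks with intensity above φ contribute runoff: 17, 19.7 mm/h.
Σ(I−φ)·Δt = d  ⇒  (17+19.7 − 2φ)·1 = 16.1
φ = (36.70 − 16.1/1) / 2 = 10.30 mm/h.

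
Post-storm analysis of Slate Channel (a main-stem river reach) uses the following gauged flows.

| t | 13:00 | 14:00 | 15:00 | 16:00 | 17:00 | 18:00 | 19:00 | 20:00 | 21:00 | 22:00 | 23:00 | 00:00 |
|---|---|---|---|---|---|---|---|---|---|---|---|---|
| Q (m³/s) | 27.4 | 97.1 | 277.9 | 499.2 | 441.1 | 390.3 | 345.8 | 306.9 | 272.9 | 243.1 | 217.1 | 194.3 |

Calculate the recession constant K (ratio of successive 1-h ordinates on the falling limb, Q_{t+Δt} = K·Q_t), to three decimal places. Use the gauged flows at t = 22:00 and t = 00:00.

Using the recession-limb readings at t = 22:00 and t = 00:00: Q falls from 243.1 to 194.3 m³/s over 2 intervals.
K = (Q₂/Q₁)^(1/2) = (194.3/243.1)^(1/2) = 0.894.

K ≈ 0.894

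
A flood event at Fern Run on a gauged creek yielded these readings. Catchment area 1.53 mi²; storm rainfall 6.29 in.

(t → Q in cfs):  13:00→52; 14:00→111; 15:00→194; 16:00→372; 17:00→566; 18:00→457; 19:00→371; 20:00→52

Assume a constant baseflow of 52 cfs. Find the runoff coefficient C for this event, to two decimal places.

ΣQ_DR = 1759 cfs; V = ΣQ_DR·Δt = 6.332 × 10^6 ft³.
Runoff depth d = V / A = 1.782 in.
C = d / P = 1.782 / 6.29 = 0.28.

C ≈ 0.28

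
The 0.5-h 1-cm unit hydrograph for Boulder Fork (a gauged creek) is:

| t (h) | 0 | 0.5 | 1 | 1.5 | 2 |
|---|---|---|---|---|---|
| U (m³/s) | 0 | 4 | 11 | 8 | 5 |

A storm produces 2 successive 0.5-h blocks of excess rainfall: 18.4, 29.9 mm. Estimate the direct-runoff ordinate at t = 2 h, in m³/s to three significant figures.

By discrete convolution, Q_j = Σ (P_i / 10 mm) · U_{j−i}.
At t = 2 h (j=4): Q = (18.4/10)·5 + (29.9/10)·8 = 33.1 m³/s.

Q ≈ 33.1 m³/s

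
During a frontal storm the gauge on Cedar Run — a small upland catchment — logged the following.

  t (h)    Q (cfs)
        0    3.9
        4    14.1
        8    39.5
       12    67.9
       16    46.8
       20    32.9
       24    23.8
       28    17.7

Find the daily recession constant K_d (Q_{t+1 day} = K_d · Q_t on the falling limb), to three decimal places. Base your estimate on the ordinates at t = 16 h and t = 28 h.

Between t = 16 h and t = 28 h the flow falls from 46.8 to 17.7 cfs over 3×4 h = 12 h.
Per-interval ratio K = (17.7/46.8)^(1/3) = 0.7232; K_d = K^(24/4) = 0.143.

K_d ≈ 0.143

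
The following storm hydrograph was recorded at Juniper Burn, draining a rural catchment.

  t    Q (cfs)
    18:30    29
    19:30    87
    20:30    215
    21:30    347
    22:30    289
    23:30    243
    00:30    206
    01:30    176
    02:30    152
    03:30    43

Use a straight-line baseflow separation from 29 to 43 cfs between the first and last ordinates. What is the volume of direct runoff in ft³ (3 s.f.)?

V ≈ 5.14 × 10^6 ft³

Direct-runoff ordinates (Q − Q_b): 0.00, 56.44, 182.89, 313.33, 253.78, 206.22, 167.67, 136.11, 110.56, 0.00 cfs.
ΣQ_DR = 1427 cfs.
With Δt = 1 h = 3600 s, V = ΣQ_DR · Δt = 1427 × 3600 = 5.14 × 10^6 ft³.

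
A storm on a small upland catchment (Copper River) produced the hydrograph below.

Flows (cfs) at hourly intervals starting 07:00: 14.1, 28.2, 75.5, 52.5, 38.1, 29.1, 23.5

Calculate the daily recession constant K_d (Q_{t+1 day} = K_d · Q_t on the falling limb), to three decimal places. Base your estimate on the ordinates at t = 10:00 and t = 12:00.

Between t = 10:00 and t = 12:00 the flow falls from 52.5 to 29.1 cfs over 2×1 h = 2 h.
Per-interval ratio K = (29.1/52.5)^(1/2) = 0.7445; K_d = K^(24/1) = 0.001.

K_d ≈ 0.001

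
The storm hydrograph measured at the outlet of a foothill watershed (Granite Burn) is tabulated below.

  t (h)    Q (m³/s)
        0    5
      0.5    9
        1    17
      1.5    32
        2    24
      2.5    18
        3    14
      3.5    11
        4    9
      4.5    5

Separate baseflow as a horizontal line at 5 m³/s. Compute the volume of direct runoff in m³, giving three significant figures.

Direct-runoff ordinates (Q − Q_b): 0.0, 4.0, 12.0, 27.0, 19.0, 13.0, 9.0, 6.0, 4.0, 0.0 m³/s.
ΣQ_DR = 94.00 m³/s.
With Δt = 0.5 h = 1800 s, V = ΣQ_DR · Δt = 94.00 × 1800 = 1.69 × 10^5 m³.

V ≈ 1.69 × 10^5 m³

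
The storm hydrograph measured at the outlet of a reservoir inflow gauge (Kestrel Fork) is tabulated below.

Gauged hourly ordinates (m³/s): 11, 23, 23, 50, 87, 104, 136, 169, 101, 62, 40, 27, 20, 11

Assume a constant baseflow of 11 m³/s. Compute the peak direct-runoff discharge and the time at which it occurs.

Q_p = 158.0 m³/s at t = 7 h

Subtracting baseflow gives direct-runoff ordinates: 0.0, 12.0, 12.0, 39.0, 76.0, 93.0, 125.0, 158.0, 90.0, 51.0, 29.0, 16.0, 9.0, 0.0 m³/s.
The maximum is 158.0 m³/s, occurring at the reading for t = 7 h.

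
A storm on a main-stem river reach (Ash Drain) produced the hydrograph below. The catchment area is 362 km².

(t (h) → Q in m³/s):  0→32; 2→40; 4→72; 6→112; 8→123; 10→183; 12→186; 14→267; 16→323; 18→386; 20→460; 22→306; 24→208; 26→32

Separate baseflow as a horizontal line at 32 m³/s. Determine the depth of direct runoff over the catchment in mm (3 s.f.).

Direct runoff: 0.0, 8.0, 40.0, 80.0, 91.0, 151.0, 154.0, 235.0, 291.0, 354.0, 428.0, 274.0, 176.0, 0.0 m³/s; ΣQ_DR = 2282 m³/s.
V = ΣQ_DR · Δt = 2282 × 7200 s = 1.643 × 10^7 m³.
Over A = 362 km², depth = V / A = 45.4 mm.

d ≈ 45.4 mm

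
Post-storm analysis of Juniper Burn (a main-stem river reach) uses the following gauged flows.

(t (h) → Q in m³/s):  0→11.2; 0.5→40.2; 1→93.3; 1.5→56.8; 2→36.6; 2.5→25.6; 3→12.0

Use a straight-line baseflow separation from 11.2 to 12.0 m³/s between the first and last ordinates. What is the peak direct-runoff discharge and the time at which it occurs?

Q_p = 81.83 m³/s at t = 1 h

Subtracting baseflow gives direct-runoff ordinates: 0.00, 28.87, 81.83, 45.20, 24.87, 13.73, 0.00 m³/s.
The maximum is 81.83 m³/s, occurring at the reading for t = 1 h.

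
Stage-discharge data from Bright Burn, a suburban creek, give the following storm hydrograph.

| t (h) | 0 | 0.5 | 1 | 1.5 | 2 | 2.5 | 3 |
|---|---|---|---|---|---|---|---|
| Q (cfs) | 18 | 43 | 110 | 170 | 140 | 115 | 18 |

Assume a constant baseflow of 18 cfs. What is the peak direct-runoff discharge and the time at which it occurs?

Q_p = 152.0 cfs at t = 1.5 h

Subtracting baseflow gives direct-runoff ordinates: 0.0, 25.0, 92.0, 152.0, 122.0, 97.0, 0.0 cfs.
The maximum is 152.0 cfs, occurring at the reading for t = 1.5 h.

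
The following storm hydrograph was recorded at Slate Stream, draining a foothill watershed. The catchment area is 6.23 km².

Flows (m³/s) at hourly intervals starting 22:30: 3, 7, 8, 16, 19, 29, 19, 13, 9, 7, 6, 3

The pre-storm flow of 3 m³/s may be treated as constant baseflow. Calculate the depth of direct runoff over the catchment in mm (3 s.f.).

d ≈ 59.5 mm

Direct runoff: 0.0, 4.0, 5.0, 13.0, 16.0, 26.0, 16.0, 10.0, 6.0, 4.0, 3.0, 0.0 m³/s; ΣQ_DR = 103.0 m³/s.
V = ΣQ_DR · Δt = 103.0 × 3600 s = 3.708 × 10^5 m³.
Over A = 6.23 km², depth = V / A = 59.5 mm.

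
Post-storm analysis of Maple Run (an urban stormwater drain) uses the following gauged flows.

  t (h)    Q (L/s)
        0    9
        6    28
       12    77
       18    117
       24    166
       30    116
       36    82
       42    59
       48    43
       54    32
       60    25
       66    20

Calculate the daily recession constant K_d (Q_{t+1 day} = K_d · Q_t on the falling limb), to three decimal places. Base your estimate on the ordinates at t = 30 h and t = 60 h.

Between t = 30 h and t = 60 h the flow falls from 116 to 25 L/s over 5×6 h = 30 h.
Per-interval ratio K = (25/116)^(1/5) = 0.7357; K_d = K^(24/6) = 0.293.

K_d ≈ 0.293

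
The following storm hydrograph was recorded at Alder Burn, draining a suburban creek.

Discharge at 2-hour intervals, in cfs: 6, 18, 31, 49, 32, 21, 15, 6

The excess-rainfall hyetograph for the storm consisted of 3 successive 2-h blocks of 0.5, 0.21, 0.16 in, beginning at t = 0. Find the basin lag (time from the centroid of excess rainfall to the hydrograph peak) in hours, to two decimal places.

t_L ≈ 3.78 h

Centroid of excess rainfall: t_c = Σ P_i·t̄_i / ΣP_i = 2.2184 h (block centres at 1, 3, 5 h).
Hydrograph peak occurs at t = 6 h, so basin lag t_L = 6 − 2.2184 = 3.78 h.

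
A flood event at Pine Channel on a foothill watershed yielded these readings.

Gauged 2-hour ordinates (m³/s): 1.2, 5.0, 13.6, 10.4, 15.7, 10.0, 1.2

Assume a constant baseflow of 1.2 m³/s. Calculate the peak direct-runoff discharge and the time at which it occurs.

Q_p = 14.5 m³/s at t = 8 h

Subtracting baseflow gives direct-runoff ordinates: 0.0, 3.8, 12.4, 9.2, 14.5, 8.8, 0.0 m³/s.
The maximum is 14.5 m³/s, occurring at the reading for t = 8 h.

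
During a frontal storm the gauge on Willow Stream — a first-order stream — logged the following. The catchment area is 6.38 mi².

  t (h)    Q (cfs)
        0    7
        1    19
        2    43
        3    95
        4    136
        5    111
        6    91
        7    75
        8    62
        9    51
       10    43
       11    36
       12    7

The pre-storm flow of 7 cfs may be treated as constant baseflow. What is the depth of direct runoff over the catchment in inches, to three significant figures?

Direct runoff: 0.0, 12.0, 36.0, 88.0, 129.0, 104.0, 84.0, 68.0, 55.0, 44.0, 36.0, 29.0, 0.0 cfs; ΣQ_DR = 685.0 cfs.
V = ΣQ_DR · Δt = 685.0 × 3600 s = 2.466 × 10^6 ft³.
Over A = 6.38 mi², depth = V / A = 0.166 in.

d ≈ 0.166 in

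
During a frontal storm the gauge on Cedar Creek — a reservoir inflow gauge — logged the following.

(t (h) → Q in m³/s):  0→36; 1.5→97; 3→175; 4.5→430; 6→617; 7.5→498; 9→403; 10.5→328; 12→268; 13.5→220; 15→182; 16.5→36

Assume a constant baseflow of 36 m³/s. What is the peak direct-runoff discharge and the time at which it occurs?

Q_p = 581.0 m³/s at t = 6 h

Subtracting baseflow gives direct-runoff ordinates: 0.0, 61.0, 139.0, 394.0, 581.0, 462.0, 367.0, 292.0, 232.0, 184.0, 146.0, 0.0 m³/s.
The maximum is 581.0 m³/s, occurring at the reading for t = 6 h.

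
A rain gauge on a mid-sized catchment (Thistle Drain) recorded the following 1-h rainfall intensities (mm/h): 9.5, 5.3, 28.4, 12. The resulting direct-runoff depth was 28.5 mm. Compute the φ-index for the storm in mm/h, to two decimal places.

φ ≈ 7.13 mm/h

Only the 3 blocks with intensity above φ contribute runoff: 9.5, 28.4, 12 mm/h.
Σ(I−φ)·Δt = d  ⇒  (9.5+28.4+12 − 3φ)·1 = 28.5
φ = (49.90 − 28.5/1) / 3 = 7.13 mm/h.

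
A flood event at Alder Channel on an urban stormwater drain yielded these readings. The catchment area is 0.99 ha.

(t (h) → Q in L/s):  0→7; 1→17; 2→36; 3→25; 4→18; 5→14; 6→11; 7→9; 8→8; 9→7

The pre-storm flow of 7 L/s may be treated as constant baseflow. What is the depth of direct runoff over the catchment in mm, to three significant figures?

Direct runoff: 0.0, 10.0, 29.0, 18.0, 11.0, 7.0, 4.0, 2.0, 1.0, 0.0 L/s; ΣQ_DR = 82.00 L/s.
V = ΣQ_DR · Δt = 82.00 × 3600 s = 2.952 × 10^5 L.
Over A = 0.99 ha, depth = V / A = 29.8 mm.

d ≈ 29.8 mm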